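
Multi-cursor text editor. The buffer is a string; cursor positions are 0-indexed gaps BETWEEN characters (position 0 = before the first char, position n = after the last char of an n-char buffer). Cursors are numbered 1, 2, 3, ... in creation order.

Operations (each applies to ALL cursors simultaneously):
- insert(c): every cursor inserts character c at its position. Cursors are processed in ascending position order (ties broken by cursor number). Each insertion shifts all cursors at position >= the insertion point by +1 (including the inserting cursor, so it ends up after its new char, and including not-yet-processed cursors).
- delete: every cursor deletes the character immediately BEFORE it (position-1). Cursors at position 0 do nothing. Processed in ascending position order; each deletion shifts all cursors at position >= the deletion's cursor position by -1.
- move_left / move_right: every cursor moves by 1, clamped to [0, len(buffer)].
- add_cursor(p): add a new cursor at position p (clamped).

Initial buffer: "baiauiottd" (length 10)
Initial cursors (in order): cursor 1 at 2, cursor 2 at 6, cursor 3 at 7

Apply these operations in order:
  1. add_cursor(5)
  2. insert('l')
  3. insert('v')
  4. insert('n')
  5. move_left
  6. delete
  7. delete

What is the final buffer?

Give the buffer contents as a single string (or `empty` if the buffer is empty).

After op 1 (add_cursor(5)): buffer="baiauiottd" (len 10), cursors c1@2 c4@5 c2@6 c3@7, authorship ..........
After op 2 (insert('l')): buffer="baliaulilolttd" (len 14), cursors c1@3 c4@7 c2@9 c3@11, authorship ..1...4.2.3...
After op 3 (insert('v')): buffer="balviaulvilvolvttd" (len 18), cursors c1@4 c4@9 c2@12 c3@15, authorship ..11...44.22.33...
After op 4 (insert('n')): buffer="balvniaulvnilvnolvnttd" (len 22), cursors c1@5 c4@11 c2@15 c3@19, authorship ..111...444.222.333...
After op 5 (move_left): buffer="balvniaulvnilvnolvnttd" (len 22), cursors c1@4 c4@10 c2@14 c3@18, authorship ..111...444.222.333...
After op 6 (delete): buffer="balniaulnilnolnttd" (len 18), cursors c1@3 c4@8 c2@11 c3@14, authorship ..11...44.22.33...
After op 7 (delete): buffer="baniauninonttd" (len 14), cursors c1@2 c4@6 c2@8 c3@10, authorship ..1...4.2.3...

Answer: baniauninonttd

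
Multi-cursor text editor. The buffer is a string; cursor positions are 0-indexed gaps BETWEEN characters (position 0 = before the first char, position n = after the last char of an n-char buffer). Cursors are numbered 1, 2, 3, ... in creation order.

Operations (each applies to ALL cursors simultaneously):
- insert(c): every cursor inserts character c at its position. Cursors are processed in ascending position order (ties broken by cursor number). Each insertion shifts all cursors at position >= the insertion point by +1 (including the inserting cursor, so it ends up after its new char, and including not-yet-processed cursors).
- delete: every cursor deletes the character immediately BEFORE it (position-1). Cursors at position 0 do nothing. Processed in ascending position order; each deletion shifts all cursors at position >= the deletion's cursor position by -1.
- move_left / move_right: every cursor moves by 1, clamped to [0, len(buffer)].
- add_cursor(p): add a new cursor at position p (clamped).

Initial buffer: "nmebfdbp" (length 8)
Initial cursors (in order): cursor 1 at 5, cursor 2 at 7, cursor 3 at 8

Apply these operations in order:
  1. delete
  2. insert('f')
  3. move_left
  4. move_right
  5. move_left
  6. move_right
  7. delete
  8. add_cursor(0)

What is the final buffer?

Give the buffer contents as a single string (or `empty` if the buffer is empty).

Answer: nmebd

Derivation:
After op 1 (delete): buffer="nmebd" (len 5), cursors c1@4 c2@5 c3@5, authorship .....
After op 2 (insert('f')): buffer="nmebfdff" (len 8), cursors c1@5 c2@8 c3@8, authorship ....1.23
After op 3 (move_left): buffer="nmebfdff" (len 8), cursors c1@4 c2@7 c3@7, authorship ....1.23
After op 4 (move_right): buffer="nmebfdff" (len 8), cursors c1@5 c2@8 c3@8, authorship ....1.23
After op 5 (move_left): buffer="nmebfdff" (len 8), cursors c1@4 c2@7 c3@7, authorship ....1.23
After op 6 (move_right): buffer="nmebfdff" (len 8), cursors c1@5 c2@8 c3@8, authorship ....1.23
After op 7 (delete): buffer="nmebd" (len 5), cursors c1@4 c2@5 c3@5, authorship .....
After op 8 (add_cursor(0)): buffer="nmebd" (len 5), cursors c4@0 c1@4 c2@5 c3@5, authorship .....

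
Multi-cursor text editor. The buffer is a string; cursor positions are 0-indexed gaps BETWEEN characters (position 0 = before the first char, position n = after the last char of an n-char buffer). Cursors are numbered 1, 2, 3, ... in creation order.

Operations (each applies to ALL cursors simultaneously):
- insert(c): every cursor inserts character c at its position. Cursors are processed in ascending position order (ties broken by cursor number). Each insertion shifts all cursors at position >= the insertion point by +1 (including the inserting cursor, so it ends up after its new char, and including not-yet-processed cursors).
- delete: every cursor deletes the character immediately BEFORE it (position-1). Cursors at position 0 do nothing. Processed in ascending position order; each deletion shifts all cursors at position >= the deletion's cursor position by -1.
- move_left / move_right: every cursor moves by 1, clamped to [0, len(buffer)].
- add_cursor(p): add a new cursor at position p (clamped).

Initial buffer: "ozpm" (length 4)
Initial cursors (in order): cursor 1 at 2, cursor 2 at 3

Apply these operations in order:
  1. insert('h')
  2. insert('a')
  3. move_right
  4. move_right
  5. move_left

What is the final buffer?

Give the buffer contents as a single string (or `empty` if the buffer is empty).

After op 1 (insert('h')): buffer="ozhphm" (len 6), cursors c1@3 c2@5, authorship ..1.2.
After op 2 (insert('a')): buffer="ozhapham" (len 8), cursors c1@4 c2@7, authorship ..11.22.
After op 3 (move_right): buffer="ozhapham" (len 8), cursors c1@5 c2@8, authorship ..11.22.
After op 4 (move_right): buffer="ozhapham" (len 8), cursors c1@6 c2@8, authorship ..11.22.
After op 5 (move_left): buffer="ozhapham" (len 8), cursors c1@5 c2@7, authorship ..11.22.

Answer: ozhapham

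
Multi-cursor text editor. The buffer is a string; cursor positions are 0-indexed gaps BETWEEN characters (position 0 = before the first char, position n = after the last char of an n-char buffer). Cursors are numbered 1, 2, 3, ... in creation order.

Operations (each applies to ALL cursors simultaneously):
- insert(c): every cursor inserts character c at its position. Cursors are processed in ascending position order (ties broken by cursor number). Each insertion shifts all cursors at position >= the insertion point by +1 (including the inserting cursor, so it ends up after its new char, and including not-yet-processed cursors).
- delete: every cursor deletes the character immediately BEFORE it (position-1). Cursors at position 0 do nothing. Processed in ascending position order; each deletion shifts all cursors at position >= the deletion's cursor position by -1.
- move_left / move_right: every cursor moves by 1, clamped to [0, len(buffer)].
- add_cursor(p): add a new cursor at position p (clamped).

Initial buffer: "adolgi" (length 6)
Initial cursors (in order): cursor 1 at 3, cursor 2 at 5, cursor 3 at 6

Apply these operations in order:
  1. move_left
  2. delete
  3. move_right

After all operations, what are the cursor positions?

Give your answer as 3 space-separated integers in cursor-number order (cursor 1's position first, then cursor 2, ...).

After op 1 (move_left): buffer="adolgi" (len 6), cursors c1@2 c2@4 c3@5, authorship ......
After op 2 (delete): buffer="aoi" (len 3), cursors c1@1 c2@2 c3@2, authorship ...
After op 3 (move_right): buffer="aoi" (len 3), cursors c1@2 c2@3 c3@3, authorship ...

Answer: 2 3 3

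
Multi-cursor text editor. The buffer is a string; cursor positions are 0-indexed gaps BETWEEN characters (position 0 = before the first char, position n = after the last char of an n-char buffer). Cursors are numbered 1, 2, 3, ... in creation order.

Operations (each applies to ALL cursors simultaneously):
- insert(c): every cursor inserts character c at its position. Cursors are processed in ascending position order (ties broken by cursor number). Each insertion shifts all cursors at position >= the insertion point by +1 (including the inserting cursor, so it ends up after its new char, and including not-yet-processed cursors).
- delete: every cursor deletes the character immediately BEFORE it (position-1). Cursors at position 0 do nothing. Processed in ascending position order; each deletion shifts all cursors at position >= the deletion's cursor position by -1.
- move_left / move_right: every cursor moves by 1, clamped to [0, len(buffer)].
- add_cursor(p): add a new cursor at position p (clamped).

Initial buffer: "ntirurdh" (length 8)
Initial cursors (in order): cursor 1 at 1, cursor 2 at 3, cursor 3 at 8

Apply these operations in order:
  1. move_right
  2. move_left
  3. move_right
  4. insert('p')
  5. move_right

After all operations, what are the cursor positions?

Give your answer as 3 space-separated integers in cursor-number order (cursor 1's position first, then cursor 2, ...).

Answer: 4 7 11

Derivation:
After op 1 (move_right): buffer="ntirurdh" (len 8), cursors c1@2 c2@4 c3@8, authorship ........
After op 2 (move_left): buffer="ntirurdh" (len 8), cursors c1@1 c2@3 c3@7, authorship ........
After op 3 (move_right): buffer="ntirurdh" (len 8), cursors c1@2 c2@4 c3@8, authorship ........
After op 4 (insert('p')): buffer="ntpirpurdhp" (len 11), cursors c1@3 c2@6 c3@11, authorship ..1..2....3
After op 5 (move_right): buffer="ntpirpurdhp" (len 11), cursors c1@4 c2@7 c3@11, authorship ..1..2....3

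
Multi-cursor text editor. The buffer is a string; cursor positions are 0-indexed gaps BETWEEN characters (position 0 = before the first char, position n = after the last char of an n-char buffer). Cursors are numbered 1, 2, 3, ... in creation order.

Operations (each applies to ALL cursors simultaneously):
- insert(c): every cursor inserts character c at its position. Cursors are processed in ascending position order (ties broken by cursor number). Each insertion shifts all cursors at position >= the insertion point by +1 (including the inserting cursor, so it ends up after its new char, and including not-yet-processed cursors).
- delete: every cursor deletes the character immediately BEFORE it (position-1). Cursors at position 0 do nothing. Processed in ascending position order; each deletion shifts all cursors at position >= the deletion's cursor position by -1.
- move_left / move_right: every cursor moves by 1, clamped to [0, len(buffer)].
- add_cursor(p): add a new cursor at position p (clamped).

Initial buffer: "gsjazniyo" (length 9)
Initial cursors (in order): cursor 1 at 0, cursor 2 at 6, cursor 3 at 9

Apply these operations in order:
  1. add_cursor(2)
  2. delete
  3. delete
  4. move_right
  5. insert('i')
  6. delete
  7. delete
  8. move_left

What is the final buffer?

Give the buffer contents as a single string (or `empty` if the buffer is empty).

Answer: empty

Derivation:
After op 1 (add_cursor(2)): buffer="gsjazniyo" (len 9), cursors c1@0 c4@2 c2@6 c3@9, authorship .........
After op 2 (delete): buffer="gjaziy" (len 6), cursors c1@0 c4@1 c2@4 c3@6, authorship ......
After op 3 (delete): buffer="jai" (len 3), cursors c1@0 c4@0 c2@2 c3@3, authorship ...
After op 4 (move_right): buffer="jai" (len 3), cursors c1@1 c4@1 c2@3 c3@3, authorship ...
After op 5 (insert('i')): buffer="jiiaiii" (len 7), cursors c1@3 c4@3 c2@7 c3@7, authorship .14..23
After op 6 (delete): buffer="jai" (len 3), cursors c1@1 c4@1 c2@3 c3@3, authorship ...
After op 7 (delete): buffer="" (len 0), cursors c1@0 c2@0 c3@0 c4@0, authorship 
After op 8 (move_left): buffer="" (len 0), cursors c1@0 c2@0 c3@0 c4@0, authorship 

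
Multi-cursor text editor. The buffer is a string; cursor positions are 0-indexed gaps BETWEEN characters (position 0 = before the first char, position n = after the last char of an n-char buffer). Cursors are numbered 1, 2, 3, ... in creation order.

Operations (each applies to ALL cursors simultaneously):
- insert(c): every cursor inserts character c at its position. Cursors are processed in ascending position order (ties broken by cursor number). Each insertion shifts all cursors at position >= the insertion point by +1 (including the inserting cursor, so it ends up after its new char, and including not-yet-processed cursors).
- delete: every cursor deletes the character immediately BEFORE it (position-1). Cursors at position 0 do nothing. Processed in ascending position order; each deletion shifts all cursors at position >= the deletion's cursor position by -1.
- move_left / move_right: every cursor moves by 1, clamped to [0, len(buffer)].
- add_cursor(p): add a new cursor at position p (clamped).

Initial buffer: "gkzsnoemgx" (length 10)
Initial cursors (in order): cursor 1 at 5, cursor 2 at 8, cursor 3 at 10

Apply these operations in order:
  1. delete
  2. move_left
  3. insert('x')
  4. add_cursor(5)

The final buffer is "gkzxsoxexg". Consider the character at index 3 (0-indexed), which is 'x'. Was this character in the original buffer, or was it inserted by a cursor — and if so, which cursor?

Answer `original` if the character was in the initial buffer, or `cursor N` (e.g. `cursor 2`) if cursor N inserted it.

Answer: cursor 1

Derivation:
After op 1 (delete): buffer="gkzsoeg" (len 7), cursors c1@4 c2@6 c3@7, authorship .......
After op 2 (move_left): buffer="gkzsoeg" (len 7), cursors c1@3 c2@5 c3@6, authorship .......
After op 3 (insert('x')): buffer="gkzxsoxexg" (len 10), cursors c1@4 c2@7 c3@9, authorship ...1..2.3.
After op 4 (add_cursor(5)): buffer="gkzxsoxexg" (len 10), cursors c1@4 c4@5 c2@7 c3@9, authorship ...1..2.3.
Authorship (.=original, N=cursor N): . . . 1 . . 2 . 3 .
Index 3: author = 1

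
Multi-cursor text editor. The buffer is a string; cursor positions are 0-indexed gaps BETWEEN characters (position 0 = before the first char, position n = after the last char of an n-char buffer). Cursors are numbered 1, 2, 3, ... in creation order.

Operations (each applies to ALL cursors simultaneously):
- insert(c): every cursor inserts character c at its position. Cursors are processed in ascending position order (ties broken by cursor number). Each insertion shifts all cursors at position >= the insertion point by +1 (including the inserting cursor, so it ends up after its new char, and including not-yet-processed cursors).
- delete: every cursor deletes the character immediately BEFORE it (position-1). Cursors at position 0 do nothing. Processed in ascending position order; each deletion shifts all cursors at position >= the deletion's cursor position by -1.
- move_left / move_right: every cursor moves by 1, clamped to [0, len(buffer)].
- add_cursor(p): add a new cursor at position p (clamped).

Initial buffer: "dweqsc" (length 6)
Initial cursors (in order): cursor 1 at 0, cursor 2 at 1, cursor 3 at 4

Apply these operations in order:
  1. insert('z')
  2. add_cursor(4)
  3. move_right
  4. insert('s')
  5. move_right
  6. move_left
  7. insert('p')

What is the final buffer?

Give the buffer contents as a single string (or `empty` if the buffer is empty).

After op 1 (insert('z')): buffer="zdzweqzsc" (len 9), cursors c1@1 c2@3 c3@7, authorship 1.2...3..
After op 2 (add_cursor(4)): buffer="zdzweqzsc" (len 9), cursors c1@1 c2@3 c4@4 c3@7, authorship 1.2...3..
After op 3 (move_right): buffer="zdzweqzsc" (len 9), cursors c1@2 c2@4 c4@5 c3@8, authorship 1.2...3..
After op 4 (insert('s')): buffer="zdszwsesqzssc" (len 13), cursors c1@3 c2@6 c4@8 c3@12, authorship 1.12.2.4.3.3.
After op 5 (move_right): buffer="zdszwsesqzssc" (len 13), cursors c1@4 c2@7 c4@9 c3@13, authorship 1.12.2.4.3.3.
After op 6 (move_left): buffer="zdszwsesqzssc" (len 13), cursors c1@3 c2@6 c4@8 c3@12, authorship 1.12.2.4.3.3.
After op 7 (insert('p')): buffer="zdspzwspespqzsspc" (len 17), cursors c1@4 c2@8 c4@11 c3@16, authorship 1.112.22.44.3.33.

Answer: zdspzwspespqzsspc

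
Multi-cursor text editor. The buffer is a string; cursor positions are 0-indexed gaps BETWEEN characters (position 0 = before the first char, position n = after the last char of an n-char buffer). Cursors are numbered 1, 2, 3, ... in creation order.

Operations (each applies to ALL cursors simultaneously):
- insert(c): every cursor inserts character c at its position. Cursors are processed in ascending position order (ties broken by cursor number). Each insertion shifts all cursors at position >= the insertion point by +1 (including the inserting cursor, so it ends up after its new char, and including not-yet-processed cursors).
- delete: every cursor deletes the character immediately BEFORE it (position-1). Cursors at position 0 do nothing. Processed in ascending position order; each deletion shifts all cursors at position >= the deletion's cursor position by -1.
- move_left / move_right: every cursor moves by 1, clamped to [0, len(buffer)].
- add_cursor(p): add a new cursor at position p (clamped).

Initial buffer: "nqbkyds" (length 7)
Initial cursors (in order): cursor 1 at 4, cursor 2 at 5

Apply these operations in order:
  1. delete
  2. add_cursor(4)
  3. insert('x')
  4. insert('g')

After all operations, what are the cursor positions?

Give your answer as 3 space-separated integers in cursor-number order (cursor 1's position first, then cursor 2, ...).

Answer: 7 7 10

Derivation:
After op 1 (delete): buffer="nqbds" (len 5), cursors c1@3 c2@3, authorship .....
After op 2 (add_cursor(4)): buffer="nqbds" (len 5), cursors c1@3 c2@3 c3@4, authorship .....
After op 3 (insert('x')): buffer="nqbxxdxs" (len 8), cursors c1@5 c2@5 c3@7, authorship ...12.3.
After op 4 (insert('g')): buffer="nqbxxggdxgs" (len 11), cursors c1@7 c2@7 c3@10, authorship ...1212.33.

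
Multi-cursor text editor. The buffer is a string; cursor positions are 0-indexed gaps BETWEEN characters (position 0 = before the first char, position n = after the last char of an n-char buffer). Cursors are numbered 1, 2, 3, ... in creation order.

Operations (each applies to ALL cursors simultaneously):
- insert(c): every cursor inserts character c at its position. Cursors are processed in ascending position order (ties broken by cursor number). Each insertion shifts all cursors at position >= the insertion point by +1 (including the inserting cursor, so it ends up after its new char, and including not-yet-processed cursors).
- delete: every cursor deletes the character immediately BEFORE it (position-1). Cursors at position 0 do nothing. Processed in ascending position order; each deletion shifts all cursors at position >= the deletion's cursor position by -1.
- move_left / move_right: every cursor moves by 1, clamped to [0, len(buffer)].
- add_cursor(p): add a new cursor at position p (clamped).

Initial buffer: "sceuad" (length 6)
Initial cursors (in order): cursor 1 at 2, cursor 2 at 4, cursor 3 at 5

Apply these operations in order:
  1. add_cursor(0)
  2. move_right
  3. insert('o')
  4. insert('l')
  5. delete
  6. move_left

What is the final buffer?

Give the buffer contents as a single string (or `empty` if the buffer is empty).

Answer: soceouaodo

Derivation:
After op 1 (add_cursor(0)): buffer="sceuad" (len 6), cursors c4@0 c1@2 c2@4 c3@5, authorship ......
After op 2 (move_right): buffer="sceuad" (len 6), cursors c4@1 c1@3 c2@5 c3@6, authorship ......
After op 3 (insert('o')): buffer="soceouaodo" (len 10), cursors c4@2 c1@5 c2@8 c3@10, authorship .4..1..2.3
After op 4 (insert('l')): buffer="solceoluaoldol" (len 14), cursors c4@3 c1@7 c2@11 c3@14, authorship .44..11..22.33
After op 5 (delete): buffer="soceouaodo" (len 10), cursors c4@2 c1@5 c2@8 c3@10, authorship .4..1..2.3
After op 6 (move_left): buffer="soceouaodo" (len 10), cursors c4@1 c1@4 c2@7 c3@9, authorship .4..1..2.3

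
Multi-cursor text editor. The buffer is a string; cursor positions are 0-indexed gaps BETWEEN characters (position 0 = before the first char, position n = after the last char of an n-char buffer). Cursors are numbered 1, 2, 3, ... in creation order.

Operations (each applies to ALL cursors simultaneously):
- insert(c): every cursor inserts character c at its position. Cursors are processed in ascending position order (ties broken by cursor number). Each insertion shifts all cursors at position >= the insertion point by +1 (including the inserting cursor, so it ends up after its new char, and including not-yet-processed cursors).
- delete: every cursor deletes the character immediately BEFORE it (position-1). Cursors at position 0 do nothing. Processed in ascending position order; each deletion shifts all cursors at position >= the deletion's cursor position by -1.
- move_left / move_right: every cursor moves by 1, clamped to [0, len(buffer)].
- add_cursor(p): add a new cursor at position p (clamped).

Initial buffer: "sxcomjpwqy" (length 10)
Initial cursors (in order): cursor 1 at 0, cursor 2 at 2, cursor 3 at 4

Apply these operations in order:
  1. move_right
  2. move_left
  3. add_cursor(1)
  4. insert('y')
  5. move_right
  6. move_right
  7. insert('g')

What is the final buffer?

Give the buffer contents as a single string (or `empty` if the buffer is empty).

After op 1 (move_right): buffer="sxcomjpwqy" (len 10), cursors c1@1 c2@3 c3@5, authorship ..........
After op 2 (move_left): buffer="sxcomjpwqy" (len 10), cursors c1@0 c2@2 c3@4, authorship ..........
After op 3 (add_cursor(1)): buffer="sxcomjpwqy" (len 10), cursors c1@0 c4@1 c2@2 c3@4, authorship ..........
After op 4 (insert('y')): buffer="ysyxycoymjpwqy" (len 14), cursors c1@1 c4@3 c2@5 c3@8, authorship 1.4.2..3......
After op 5 (move_right): buffer="ysyxycoymjpwqy" (len 14), cursors c1@2 c4@4 c2@6 c3@9, authorship 1.4.2..3......
After op 6 (move_right): buffer="ysyxycoymjpwqy" (len 14), cursors c1@3 c4@5 c2@7 c3@10, authorship 1.4.2..3......
After op 7 (insert('g')): buffer="ysygxygcogymjgpwqy" (len 18), cursors c1@4 c4@7 c2@10 c3@14, authorship 1.41.24..23..3....

Answer: ysygxygcogymjgpwqy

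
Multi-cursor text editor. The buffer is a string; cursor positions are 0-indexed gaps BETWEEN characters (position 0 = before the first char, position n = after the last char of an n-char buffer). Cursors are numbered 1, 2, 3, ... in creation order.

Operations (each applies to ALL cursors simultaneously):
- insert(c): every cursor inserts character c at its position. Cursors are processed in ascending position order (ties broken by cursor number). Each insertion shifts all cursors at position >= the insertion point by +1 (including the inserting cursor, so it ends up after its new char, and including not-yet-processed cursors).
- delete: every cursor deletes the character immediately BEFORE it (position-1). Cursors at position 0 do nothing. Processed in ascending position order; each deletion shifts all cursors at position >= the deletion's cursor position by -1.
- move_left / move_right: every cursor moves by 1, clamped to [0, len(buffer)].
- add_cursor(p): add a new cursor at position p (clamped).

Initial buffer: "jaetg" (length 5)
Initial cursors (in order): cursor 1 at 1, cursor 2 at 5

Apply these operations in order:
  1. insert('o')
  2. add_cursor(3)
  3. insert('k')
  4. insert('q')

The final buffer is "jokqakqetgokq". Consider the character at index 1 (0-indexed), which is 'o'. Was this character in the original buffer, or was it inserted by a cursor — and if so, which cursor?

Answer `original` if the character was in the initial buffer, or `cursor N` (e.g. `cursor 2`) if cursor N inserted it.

After op 1 (insert('o')): buffer="joaetgo" (len 7), cursors c1@2 c2@7, authorship .1....2
After op 2 (add_cursor(3)): buffer="joaetgo" (len 7), cursors c1@2 c3@3 c2@7, authorship .1....2
After op 3 (insert('k')): buffer="jokaketgok" (len 10), cursors c1@3 c3@5 c2@10, authorship .11.3...22
After op 4 (insert('q')): buffer="jokqakqetgokq" (len 13), cursors c1@4 c3@7 c2@13, authorship .111.33...222
Authorship (.=original, N=cursor N): . 1 1 1 . 3 3 . . . 2 2 2
Index 1: author = 1

Answer: cursor 1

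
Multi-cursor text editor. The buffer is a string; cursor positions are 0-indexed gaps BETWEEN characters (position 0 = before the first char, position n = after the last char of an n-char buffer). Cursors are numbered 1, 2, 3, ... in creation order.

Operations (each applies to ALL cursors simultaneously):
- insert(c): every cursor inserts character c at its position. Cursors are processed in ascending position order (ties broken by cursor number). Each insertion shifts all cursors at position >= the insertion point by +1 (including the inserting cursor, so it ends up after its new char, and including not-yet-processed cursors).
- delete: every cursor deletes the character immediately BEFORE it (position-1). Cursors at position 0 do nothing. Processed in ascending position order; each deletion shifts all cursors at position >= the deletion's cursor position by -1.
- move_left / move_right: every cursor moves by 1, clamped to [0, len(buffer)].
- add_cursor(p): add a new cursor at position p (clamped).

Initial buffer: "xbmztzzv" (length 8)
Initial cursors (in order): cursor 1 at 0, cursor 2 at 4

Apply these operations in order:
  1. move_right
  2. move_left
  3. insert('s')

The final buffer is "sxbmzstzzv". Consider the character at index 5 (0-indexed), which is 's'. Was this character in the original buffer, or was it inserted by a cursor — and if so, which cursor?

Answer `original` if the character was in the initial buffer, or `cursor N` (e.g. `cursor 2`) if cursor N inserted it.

Answer: cursor 2

Derivation:
After op 1 (move_right): buffer="xbmztzzv" (len 8), cursors c1@1 c2@5, authorship ........
After op 2 (move_left): buffer="xbmztzzv" (len 8), cursors c1@0 c2@4, authorship ........
After op 3 (insert('s')): buffer="sxbmzstzzv" (len 10), cursors c1@1 c2@6, authorship 1....2....
Authorship (.=original, N=cursor N): 1 . . . . 2 . . . .
Index 5: author = 2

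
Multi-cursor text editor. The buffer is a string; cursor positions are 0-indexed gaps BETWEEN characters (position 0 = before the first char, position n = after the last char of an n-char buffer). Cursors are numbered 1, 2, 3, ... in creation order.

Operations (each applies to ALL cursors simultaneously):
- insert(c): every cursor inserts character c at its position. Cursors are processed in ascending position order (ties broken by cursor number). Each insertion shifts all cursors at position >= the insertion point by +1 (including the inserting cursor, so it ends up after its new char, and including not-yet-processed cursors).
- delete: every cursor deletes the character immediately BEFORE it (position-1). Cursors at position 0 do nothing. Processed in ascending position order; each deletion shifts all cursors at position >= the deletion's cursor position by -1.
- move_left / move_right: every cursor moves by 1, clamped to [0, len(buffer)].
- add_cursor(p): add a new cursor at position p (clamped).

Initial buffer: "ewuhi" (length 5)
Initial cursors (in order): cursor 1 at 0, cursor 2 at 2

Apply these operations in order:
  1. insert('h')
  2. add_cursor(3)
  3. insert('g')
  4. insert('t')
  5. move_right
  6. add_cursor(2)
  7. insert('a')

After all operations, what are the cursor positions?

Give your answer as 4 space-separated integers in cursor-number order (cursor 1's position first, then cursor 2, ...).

Answer: 6 15 11 3

Derivation:
After op 1 (insert('h')): buffer="hewhuhi" (len 7), cursors c1@1 c2@4, authorship 1..2...
After op 2 (add_cursor(3)): buffer="hewhuhi" (len 7), cursors c1@1 c3@3 c2@4, authorship 1..2...
After op 3 (insert('g')): buffer="hgewghguhi" (len 10), cursors c1@2 c3@5 c2@7, authorship 11..322...
After op 4 (insert('t')): buffer="hgtewgthgtuhi" (len 13), cursors c1@3 c3@7 c2@10, authorship 111..33222...
After op 5 (move_right): buffer="hgtewgthgtuhi" (len 13), cursors c1@4 c3@8 c2@11, authorship 111..33222...
After op 6 (add_cursor(2)): buffer="hgtewgthgtuhi" (len 13), cursors c4@2 c1@4 c3@8 c2@11, authorship 111..33222...
After op 7 (insert('a')): buffer="hgateawgthagtuahi" (len 17), cursors c4@3 c1@6 c3@11 c2@15, authorship 1141.1.332322.2..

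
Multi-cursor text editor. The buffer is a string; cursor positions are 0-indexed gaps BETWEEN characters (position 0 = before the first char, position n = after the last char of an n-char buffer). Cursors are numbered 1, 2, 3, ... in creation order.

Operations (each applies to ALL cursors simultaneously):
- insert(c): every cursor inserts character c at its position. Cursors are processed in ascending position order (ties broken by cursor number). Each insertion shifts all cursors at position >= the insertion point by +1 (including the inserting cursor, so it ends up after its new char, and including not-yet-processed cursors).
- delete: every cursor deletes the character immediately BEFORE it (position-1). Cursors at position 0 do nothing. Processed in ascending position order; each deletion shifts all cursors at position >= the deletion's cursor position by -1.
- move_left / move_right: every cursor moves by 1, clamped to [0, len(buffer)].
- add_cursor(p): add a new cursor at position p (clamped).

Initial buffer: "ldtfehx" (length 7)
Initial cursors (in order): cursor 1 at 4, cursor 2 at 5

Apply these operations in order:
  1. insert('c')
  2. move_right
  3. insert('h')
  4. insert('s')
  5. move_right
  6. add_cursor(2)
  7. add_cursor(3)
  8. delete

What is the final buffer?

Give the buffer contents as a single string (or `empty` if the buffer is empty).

After op 1 (insert('c')): buffer="ldtfcechx" (len 9), cursors c1@5 c2@7, authorship ....1.2..
After op 2 (move_right): buffer="ldtfcechx" (len 9), cursors c1@6 c2@8, authorship ....1.2..
After op 3 (insert('h')): buffer="ldtfcehchhx" (len 11), cursors c1@7 c2@10, authorship ....1.12.2.
After op 4 (insert('s')): buffer="ldtfcehschhsx" (len 13), cursors c1@8 c2@12, authorship ....1.112.22.
After op 5 (move_right): buffer="ldtfcehschhsx" (len 13), cursors c1@9 c2@13, authorship ....1.112.22.
After op 6 (add_cursor(2)): buffer="ldtfcehschhsx" (len 13), cursors c3@2 c1@9 c2@13, authorship ....1.112.22.
After op 7 (add_cursor(3)): buffer="ldtfcehschhsx" (len 13), cursors c3@2 c4@3 c1@9 c2@13, authorship ....1.112.22.
After op 8 (delete): buffer="lfcehshhs" (len 9), cursors c3@1 c4@1 c1@6 c2@9, authorship ..1.11.22

Answer: lfcehshhs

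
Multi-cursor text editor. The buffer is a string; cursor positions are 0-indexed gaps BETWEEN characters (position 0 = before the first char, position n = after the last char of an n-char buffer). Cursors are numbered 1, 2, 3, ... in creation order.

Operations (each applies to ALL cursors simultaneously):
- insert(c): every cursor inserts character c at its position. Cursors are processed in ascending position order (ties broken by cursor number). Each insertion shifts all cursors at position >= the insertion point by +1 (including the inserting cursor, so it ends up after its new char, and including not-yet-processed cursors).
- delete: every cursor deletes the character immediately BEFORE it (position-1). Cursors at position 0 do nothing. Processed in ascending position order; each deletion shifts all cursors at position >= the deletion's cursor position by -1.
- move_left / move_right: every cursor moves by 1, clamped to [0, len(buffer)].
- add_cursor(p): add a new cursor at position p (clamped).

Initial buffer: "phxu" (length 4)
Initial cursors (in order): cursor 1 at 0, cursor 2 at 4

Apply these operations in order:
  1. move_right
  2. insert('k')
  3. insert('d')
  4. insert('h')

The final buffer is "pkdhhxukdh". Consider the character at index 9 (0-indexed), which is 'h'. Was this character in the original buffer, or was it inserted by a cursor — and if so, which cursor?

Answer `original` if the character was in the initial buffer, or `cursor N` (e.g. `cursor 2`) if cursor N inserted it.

After op 1 (move_right): buffer="phxu" (len 4), cursors c1@1 c2@4, authorship ....
After op 2 (insert('k')): buffer="pkhxuk" (len 6), cursors c1@2 c2@6, authorship .1...2
After op 3 (insert('d')): buffer="pkdhxukd" (len 8), cursors c1@3 c2@8, authorship .11...22
After op 4 (insert('h')): buffer="pkdhhxukdh" (len 10), cursors c1@4 c2@10, authorship .111...222
Authorship (.=original, N=cursor N): . 1 1 1 . . . 2 2 2
Index 9: author = 2

Answer: cursor 2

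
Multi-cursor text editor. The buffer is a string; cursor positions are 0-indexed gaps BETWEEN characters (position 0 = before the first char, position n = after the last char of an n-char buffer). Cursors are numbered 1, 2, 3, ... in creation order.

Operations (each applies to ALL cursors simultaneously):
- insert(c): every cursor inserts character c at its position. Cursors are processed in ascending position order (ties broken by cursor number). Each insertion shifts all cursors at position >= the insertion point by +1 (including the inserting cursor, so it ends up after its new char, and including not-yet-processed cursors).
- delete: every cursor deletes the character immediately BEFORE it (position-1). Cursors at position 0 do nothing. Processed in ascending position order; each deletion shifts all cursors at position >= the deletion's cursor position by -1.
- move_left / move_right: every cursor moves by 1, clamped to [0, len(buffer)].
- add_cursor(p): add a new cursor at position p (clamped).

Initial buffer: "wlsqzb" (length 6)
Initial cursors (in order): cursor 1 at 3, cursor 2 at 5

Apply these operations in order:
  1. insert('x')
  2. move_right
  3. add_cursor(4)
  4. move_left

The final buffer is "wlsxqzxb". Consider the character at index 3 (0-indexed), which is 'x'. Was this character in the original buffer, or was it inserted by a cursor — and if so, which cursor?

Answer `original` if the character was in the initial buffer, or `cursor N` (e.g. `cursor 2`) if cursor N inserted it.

After op 1 (insert('x')): buffer="wlsxqzxb" (len 8), cursors c1@4 c2@7, authorship ...1..2.
After op 2 (move_right): buffer="wlsxqzxb" (len 8), cursors c1@5 c2@8, authorship ...1..2.
After op 3 (add_cursor(4)): buffer="wlsxqzxb" (len 8), cursors c3@4 c1@5 c2@8, authorship ...1..2.
After op 4 (move_left): buffer="wlsxqzxb" (len 8), cursors c3@3 c1@4 c2@7, authorship ...1..2.
Authorship (.=original, N=cursor N): . . . 1 . . 2 .
Index 3: author = 1

Answer: cursor 1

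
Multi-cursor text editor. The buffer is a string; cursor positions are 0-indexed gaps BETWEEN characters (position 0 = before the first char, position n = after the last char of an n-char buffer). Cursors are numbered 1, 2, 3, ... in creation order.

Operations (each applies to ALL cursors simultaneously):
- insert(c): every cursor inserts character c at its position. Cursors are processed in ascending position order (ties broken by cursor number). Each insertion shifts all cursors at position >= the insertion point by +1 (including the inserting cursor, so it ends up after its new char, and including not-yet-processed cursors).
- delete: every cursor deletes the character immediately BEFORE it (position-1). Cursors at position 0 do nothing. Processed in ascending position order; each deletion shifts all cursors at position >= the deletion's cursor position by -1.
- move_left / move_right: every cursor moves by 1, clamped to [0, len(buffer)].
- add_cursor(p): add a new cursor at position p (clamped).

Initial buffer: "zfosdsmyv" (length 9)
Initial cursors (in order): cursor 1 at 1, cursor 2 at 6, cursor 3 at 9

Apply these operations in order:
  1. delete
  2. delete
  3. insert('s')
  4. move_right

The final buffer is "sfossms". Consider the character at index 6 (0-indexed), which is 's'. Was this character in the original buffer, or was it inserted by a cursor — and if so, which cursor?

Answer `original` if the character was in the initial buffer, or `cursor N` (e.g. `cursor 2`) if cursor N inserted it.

After op 1 (delete): buffer="fosdmy" (len 6), cursors c1@0 c2@4 c3@6, authorship ......
After op 2 (delete): buffer="fosm" (len 4), cursors c1@0 c2@3 c3@4, authorship ....
After op 3 (insert('s')): buffer="sfossms" (len 7), cursors c1@1 c2@5 c3@7, authorship 1...2.3
After op 4 (move_right): buffer="sfossms" (len 7), cursors c1@2 c2@6 c3@7, authorship 1...2.3
Authorship (.=original, N=cursor N): 1 . . . 2 . 3
Index 6: author = 3

Answer: cursor 3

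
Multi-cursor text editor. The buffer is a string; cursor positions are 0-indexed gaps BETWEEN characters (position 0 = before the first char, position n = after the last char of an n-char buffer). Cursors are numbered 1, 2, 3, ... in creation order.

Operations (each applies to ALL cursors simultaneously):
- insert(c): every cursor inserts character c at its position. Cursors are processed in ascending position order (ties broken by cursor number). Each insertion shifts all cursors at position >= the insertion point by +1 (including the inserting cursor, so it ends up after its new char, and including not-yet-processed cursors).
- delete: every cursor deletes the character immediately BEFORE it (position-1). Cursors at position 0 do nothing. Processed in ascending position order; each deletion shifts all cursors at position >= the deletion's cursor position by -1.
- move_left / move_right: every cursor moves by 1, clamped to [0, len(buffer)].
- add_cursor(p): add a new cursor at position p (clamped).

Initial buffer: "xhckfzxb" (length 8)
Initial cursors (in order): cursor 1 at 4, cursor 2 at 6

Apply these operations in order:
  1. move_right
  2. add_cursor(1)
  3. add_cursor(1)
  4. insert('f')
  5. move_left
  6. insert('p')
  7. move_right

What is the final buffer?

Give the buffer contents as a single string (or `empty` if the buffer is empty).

After op 1 (move_right): buffer="xhckfzxb" (len 8), cursors c1@5 c2@7, authorship ........
After op 2 (add_cursor(1)): buffer="xhckfzxb" (len 8), cursors c3@1 c1@5 c2@7, authorship ........
After op 3 (add_cursor(1)): buffer="xhckfzxb" (len 8), cursors c3@1 c4@1 c1@5 c2@7, authorship ........
After op 4 (insert('f')): buffer="xffhckffzxfb" (len 12), cursors c3@3 c4@3 c1@8 c2@11, authorship .34....1..2.
After op 5 (move_left): buffer="xffhckffzxfb" (len 12), cursors c3@2 c4@2 c1@7 c2@10, authorship .34....1..2.
After op 6 (insert('p')): buffer="xfppfhckfpfzxpfb" (len 16), cursors c3@4 c4@4 c1@10 c2@14, authorship .3344....11..22.
After op 7 (move_right): buffer="xfppfhckfpfzxpfb" (len 16), cursors c3@5 c4@5 c1@11 c2@15, authorship .3344....11..22.

Answer: xfppfhckfpfzxpfb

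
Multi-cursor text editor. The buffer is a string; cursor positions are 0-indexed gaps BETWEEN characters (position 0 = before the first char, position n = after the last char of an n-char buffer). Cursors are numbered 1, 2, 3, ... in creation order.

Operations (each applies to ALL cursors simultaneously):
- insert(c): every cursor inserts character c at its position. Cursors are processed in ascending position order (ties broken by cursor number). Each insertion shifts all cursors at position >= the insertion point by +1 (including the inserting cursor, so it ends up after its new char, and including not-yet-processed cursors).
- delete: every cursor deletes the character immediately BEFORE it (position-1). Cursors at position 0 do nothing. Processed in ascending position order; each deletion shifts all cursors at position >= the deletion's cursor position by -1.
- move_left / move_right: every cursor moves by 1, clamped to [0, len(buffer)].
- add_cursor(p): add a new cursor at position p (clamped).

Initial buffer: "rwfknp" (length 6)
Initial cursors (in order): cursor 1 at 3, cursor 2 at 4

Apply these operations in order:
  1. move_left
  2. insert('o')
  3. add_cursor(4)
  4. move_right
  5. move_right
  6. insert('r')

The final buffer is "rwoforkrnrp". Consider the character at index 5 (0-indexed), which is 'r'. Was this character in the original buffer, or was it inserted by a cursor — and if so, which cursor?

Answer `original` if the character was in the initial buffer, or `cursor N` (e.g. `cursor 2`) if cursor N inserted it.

Answer: cursor 1

Derivation:
After op 1 (move_left): buffer="rwfknp" (len 6), cursors c1@2 c2@3, authorship ......
After op 2 (insert('o')): buffer="rwofoknp" (len 8), cursors c1@3 c2@5, authorship ..1.2...
After op 3 (add_cursor(4)): buffer="rwofoknp" (len 8), cursors c1@3 c3@4 c2@5, authorship ..1.2...
After op 4 (move_right): buffer="rwofoknp" (len 8), cursors c1@4 c3@5 c2@6, authorship ..1.2...
After op 5 (move_right): buffer="rwofoknp" (len 8), cursors c1@5 c3@6 c2@7, authorship ..1.2...
After op 6 (insert('r')): buffer="rwoforkrnrp" (len 11), cursors c1@6 c3@8 c2@10, authorship ..1.21.3.2.
Authorship (.=original, N=cursor N): . . 1 . 2 1 . 3 . 2 .
Index 5: author = 1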